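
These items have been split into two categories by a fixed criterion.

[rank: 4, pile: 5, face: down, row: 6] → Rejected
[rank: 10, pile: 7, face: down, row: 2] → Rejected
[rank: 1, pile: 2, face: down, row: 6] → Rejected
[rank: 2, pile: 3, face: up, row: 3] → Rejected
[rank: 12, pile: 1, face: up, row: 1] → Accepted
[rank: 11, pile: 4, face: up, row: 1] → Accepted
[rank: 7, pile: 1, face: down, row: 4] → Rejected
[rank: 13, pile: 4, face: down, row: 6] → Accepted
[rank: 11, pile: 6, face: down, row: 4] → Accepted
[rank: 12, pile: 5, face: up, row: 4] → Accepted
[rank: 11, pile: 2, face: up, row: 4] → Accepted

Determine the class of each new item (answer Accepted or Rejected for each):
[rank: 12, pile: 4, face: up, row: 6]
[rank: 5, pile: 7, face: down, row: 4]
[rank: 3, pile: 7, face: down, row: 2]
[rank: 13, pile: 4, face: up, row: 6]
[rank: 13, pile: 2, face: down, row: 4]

Accepted, Rejected, Rejected, Accepted, Accepted

The simplest hypothesis consistent with all the labels is: rank ≥ 11.
[rank: 12, pile: 4, face: up, row: 6]: rank = 12, passes → Accepted.
[rank: 5, pile: 7, face: down, row: 4]: rank = 5, does not satisfy this → Rejected.
[rank: 3, pile: 7, face: down, row: 2]: rank = 3, does not satisfy this → Rejected.
[rank: 13, pile: 4, face: up, row: 6]: rank = 13, passes → Accepted.
[rank: 13, pile: 2, face: down, row: 4]: rank = 13, passes → Accepted.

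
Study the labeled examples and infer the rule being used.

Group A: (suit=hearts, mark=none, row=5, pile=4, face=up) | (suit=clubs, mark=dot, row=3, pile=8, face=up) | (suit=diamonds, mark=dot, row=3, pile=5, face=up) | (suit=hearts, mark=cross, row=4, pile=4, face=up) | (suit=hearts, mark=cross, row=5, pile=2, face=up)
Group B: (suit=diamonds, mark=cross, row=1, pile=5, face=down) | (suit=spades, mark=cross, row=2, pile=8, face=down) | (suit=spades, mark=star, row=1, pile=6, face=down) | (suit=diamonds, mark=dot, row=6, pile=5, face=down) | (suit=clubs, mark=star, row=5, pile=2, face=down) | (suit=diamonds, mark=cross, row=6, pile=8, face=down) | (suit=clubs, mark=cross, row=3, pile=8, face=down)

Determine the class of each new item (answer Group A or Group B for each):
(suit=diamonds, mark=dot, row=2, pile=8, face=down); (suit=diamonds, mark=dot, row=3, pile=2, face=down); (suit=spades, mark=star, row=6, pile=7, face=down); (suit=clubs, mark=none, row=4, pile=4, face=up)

Comparing the two groups points to one rule — face is up.
(suit=diamonds, mark=dot, row=2, pile=8, face=down) — face is down, hence Group B. (suit=diamonds, mark=dot, row=3, pile=2, face=down) — face is down, hence Group B. (suit=spades, mark=star, row=6, pile=7, face=down) — face is down, hence Group B. (suit=clubs, mark=none, row=4, pile=4, face=up) — face is up, hence Group A.

Group B, Group B, Group B, Group A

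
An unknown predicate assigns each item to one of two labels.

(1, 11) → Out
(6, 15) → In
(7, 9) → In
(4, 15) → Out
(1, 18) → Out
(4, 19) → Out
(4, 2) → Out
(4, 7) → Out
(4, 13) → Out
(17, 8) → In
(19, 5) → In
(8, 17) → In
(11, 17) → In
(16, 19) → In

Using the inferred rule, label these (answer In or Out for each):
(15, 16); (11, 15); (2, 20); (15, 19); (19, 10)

In, In, Out, In, In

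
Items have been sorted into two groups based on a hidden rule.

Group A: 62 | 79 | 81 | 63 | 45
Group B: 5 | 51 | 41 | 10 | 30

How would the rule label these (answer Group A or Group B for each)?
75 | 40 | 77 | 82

Group A, Group B, Group A, Group A

The rule appears to be: digit sum ≥ 7.
75: digit sum 7+5 = 12, qualifies → Group A. 40: digit sum 4+0 = 4, lacks this property → Group B. 77: digit sum 7+7 = 14, qualifies → Group A. 82: digit sum 8+2 = 10, qualifies → Group A.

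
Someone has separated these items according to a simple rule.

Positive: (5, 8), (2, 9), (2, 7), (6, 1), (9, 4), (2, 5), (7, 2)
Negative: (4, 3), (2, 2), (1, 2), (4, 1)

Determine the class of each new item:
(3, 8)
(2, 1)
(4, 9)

A rule that fits every label: max ≥ 5 — true of each 'Positive' example, false of each 'Negative' one.
(3, 8) — max 8, hence Positive.
(2, 1) — max 2, hence Negative.
(4, 9) — max 9, hence Positive.

Positive, Negative, Positive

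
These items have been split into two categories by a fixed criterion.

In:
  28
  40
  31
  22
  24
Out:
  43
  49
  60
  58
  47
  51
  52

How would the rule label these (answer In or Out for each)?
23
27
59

In, In, Out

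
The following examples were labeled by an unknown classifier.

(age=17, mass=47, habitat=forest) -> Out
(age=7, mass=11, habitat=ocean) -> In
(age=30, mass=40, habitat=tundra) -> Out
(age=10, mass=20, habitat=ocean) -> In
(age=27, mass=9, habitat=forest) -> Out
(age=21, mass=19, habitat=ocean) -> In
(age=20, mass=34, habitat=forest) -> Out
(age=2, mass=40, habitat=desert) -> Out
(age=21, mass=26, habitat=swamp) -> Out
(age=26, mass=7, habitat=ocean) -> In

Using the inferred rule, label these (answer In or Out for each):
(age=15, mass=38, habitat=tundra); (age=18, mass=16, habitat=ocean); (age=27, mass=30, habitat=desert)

Out, In, Out

The common property of the 'In' items is: habitat is ocean. No 'Out' item has it.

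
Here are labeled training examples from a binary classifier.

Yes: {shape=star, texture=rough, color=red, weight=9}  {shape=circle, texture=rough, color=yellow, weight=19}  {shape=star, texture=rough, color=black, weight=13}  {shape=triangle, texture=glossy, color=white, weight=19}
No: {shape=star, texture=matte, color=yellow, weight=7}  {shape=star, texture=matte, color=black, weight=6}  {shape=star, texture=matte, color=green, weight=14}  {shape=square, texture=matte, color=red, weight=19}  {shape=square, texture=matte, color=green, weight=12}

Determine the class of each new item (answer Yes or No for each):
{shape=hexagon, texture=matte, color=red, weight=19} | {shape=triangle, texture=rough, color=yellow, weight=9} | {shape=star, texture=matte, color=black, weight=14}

No, Yes, No

'Yes' ⟺ texture is not matte.
No: {shape=hexagon, texture=matte, color=red, weight=19}, since texture is matte.
Yes: {shape=triangle, texture=rough, color=yellow, weight=9}, since texture is rough.
No: {shape=star, texture=matte, color=black, weight=14}, since texture is matte.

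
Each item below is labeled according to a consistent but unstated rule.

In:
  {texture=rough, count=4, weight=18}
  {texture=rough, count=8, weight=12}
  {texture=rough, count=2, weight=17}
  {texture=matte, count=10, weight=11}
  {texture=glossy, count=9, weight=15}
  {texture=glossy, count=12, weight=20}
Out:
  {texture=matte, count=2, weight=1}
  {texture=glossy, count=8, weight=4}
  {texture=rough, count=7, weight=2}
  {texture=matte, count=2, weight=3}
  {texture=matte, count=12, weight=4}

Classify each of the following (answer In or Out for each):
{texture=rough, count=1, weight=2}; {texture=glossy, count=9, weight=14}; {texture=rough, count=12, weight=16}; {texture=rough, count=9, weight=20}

Out, In, In, In

All 'In' examples share one property — weight ≥ 11 — and every 'Out' example lacks it.
Out: {texture=rough, count=1, weight=2}, since weight = 2.
In: {texture=glossy, count=9, weight=14}, since weight = 14.
In: {texture=rough, count=12, weight=16}, since weight = 16.
In: {texture=rough, count=9, weight=20}, since weight = 20.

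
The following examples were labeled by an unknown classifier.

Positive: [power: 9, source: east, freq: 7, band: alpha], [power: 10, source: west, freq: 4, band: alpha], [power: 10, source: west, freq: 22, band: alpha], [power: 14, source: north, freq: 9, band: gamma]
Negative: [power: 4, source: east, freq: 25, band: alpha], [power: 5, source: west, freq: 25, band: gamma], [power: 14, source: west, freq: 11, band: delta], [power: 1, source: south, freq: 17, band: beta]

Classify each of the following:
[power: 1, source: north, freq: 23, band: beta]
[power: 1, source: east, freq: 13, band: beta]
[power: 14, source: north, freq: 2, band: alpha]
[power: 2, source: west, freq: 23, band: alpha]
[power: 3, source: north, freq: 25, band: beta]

Negative, Negative, Positive, Negative, Negative

'Positive' ⟺ freq ≤ 9 OR freq = 22.
Negative: [power: 1, source: north, freq: 23, band: beta], since freq = 23. Negative: [power: 1, source: east, freq: 13, band: beta], since freq = 13. Positive: [power: 14, source: north, freq: 2, band: alpha], since freq = 2. Negative: [power: 2, source: west, freq: 23, band: alpha], since freq = 23. Negative: [power: 3, source: north, freq: 25, band: beta], since freq = 25.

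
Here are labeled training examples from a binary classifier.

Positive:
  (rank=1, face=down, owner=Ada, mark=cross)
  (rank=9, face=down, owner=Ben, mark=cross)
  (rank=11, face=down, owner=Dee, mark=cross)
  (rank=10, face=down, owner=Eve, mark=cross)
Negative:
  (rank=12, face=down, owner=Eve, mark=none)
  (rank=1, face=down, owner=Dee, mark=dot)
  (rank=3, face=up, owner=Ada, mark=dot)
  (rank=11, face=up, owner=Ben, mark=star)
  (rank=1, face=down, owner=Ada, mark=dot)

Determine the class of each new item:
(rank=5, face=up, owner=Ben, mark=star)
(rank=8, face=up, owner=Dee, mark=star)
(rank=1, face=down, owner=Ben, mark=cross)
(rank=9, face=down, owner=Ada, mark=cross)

The distinguishing property — mark is cross — holds for all the 'Positive' cases and none of the 'Negative' cases.
(rank=5, face=up, owner=Ben, mark=star): mark is star — lacks this property, so Negative. (rank=8, face=up, owner=Dee, mark=star): mark is star — lacks this property, so Negative. (rank=1, face=down, owner=Ben, mark=cross): mark is cross — satisfies this, so Positive. (rank=9, face=down, owner=Ada, mark=cross): mark is cross — satisfies this, so Positive.

Negative, Negative, Positive, Positive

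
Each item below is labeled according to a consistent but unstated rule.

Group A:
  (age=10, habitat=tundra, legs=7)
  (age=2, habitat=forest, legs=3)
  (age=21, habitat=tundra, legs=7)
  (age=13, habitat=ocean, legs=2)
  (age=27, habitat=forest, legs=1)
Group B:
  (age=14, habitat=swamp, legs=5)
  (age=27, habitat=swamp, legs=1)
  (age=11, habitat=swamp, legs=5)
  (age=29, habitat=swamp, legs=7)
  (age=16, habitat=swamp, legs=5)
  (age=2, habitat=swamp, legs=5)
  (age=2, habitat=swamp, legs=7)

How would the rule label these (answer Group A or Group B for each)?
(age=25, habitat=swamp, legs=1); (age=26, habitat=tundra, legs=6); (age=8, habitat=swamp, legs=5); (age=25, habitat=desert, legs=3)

Group B, Group A, Group B, Group A

Checking candidate rules against both groups, what survives is: habitat is not swamp.
(age=25, habitat=swamp, legs=1): Group B (habitat is swamp).
(age=26, habitat=tundra, legs=6): Group A (habitat is tundra).
(age=8, habitat=swamp, legs=5): Group B (habitat is swamp).
(age=25, habitat=desert, legs=3): Group A (habitat is desert).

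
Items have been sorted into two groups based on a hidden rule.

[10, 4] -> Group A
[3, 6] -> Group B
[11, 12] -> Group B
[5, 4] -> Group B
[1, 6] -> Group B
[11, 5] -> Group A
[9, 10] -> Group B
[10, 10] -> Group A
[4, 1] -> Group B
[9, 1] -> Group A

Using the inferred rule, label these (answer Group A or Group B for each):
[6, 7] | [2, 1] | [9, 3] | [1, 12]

All 'Group A' examples share one property — sum is even — and every 'Group B' example lacks it.
[6, 7] → 6+7 = 13 → Group B.
[2, 1] → 2+1 = 3 → Group B.
[9, 3] → 9+3 = 12 → Group A.
[1, 12] → 1+12 = 13 → Group B.

Group B, Group B, Group A, Group B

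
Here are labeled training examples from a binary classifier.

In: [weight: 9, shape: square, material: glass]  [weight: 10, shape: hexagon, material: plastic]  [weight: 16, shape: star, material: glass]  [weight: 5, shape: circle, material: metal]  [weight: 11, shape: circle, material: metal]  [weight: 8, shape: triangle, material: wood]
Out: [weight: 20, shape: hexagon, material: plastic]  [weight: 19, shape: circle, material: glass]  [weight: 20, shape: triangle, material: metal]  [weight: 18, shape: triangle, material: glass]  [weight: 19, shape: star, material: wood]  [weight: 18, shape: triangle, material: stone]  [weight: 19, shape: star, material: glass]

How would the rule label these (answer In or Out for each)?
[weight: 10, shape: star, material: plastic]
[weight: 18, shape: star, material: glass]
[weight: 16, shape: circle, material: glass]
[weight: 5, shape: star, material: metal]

'In' ⟺ weight ≤ 16.
[weight: 10, shape: star, material: plastic] — weight = 10, hence In. [weight: 18, shape: star, material: glass] — weight = 18, hence Out. [weight: 16, shape: circle, material: glass] — weight = 16, hence In. [weight: 5, shape: star, material: metal] — weight = 5, hence In.

In, Out, In, In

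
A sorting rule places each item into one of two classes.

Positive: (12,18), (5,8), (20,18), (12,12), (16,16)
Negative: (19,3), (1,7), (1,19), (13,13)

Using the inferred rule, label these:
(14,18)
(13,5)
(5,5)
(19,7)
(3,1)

One predicate separates the groups cleanly: second is even.
(14,18) — second 18, hence Positive. (13,5) — second 5, hence Negative. (5,5) — second 5, hence Negative. (19,7) — second 7, hence Negative. (3,1) — second 1, hence Negative.

Positive, Negative, Negative, Negative, Negative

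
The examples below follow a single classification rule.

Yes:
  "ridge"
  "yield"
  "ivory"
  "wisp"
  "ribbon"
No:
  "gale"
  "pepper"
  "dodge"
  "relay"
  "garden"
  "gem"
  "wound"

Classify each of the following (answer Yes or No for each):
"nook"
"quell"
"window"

No, No, Yes

The rule appears to be: contains 'i'.
"nook": No (no 'i').
"quell": No (no 'i').
"window": Yes (has 'i').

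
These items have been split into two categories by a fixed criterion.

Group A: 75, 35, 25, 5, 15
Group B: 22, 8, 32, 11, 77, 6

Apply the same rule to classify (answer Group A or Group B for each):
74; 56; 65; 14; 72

Group B, Group B, Group A, Group B, Group B

All 'Group A' examples share one property — multiple of 5 — and every 'Group B' example lacks it.
74 — 74 = 5·14 + 4, hence Group B.
56 — 56 = 5·11 + 1, hence Group B.
65 — 65 = 5·13, hence Group A.
14 — 14 = 5·2 + 4, hence Group B.
72 — 72 = 5·14 + 2, hence Group B.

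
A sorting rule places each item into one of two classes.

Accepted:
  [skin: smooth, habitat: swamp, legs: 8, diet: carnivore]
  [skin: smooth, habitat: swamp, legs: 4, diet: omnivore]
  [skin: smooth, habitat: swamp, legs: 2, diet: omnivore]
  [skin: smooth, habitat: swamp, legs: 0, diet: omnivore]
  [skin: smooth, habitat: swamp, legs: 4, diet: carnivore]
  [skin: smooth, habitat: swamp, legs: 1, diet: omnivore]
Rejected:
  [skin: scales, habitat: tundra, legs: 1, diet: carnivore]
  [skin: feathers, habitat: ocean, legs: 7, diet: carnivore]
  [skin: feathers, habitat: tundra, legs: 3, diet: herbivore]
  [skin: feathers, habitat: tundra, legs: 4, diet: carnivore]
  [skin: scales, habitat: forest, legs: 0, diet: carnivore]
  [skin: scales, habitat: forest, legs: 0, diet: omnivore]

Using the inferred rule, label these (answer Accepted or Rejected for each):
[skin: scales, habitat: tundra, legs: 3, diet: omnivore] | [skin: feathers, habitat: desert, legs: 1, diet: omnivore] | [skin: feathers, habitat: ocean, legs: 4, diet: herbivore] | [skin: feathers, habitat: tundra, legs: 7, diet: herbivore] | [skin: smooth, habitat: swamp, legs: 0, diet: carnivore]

All 'Accepted' examples share one property — skin is smooth — and every 'Rejected' example lacks it.
[skin: scales, habitat: tundra, legs: 3, diet: omnivore] → skin is scales → Rejected. [skin: feathers, habitat: desert, legs: 1, diet: omnivore] → skin is feathers → Rejected. [skin: feathers, habitat: ocean, legs: 4, diet: herbivore] → skin is feathers → Rejected. [skin: feathers, habitat: tundra, legs: 7, diet: herbivore] → skin is feathers → Rejected. [skin: smooth, habitat: swamp, legs: 0, diet: carnivore] → skin is smooth → Accepted.

Rejected, Rejected, Rejected, Rejected, Accepted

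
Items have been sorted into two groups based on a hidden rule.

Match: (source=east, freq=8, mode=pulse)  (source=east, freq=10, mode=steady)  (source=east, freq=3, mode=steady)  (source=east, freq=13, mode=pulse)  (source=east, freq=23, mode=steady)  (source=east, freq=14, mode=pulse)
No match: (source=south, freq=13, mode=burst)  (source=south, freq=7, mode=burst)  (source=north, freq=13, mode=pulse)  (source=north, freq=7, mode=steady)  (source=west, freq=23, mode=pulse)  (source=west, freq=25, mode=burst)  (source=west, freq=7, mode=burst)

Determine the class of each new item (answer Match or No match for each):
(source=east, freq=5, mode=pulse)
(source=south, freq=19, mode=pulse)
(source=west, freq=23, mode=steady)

Match, No match, No match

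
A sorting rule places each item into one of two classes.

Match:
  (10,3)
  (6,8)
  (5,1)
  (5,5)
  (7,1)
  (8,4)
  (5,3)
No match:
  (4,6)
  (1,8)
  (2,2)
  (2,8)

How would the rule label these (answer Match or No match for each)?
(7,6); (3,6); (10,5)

Match, No match, Match

All 'Match' examples share one property — first ≥ 5 — and every 'No match' example lacks it.
(7,6): first 7, meets the rule → Match.
(3,6): first 3, doesn't match → No match.
(10,5): first 10, meets the rule → Match.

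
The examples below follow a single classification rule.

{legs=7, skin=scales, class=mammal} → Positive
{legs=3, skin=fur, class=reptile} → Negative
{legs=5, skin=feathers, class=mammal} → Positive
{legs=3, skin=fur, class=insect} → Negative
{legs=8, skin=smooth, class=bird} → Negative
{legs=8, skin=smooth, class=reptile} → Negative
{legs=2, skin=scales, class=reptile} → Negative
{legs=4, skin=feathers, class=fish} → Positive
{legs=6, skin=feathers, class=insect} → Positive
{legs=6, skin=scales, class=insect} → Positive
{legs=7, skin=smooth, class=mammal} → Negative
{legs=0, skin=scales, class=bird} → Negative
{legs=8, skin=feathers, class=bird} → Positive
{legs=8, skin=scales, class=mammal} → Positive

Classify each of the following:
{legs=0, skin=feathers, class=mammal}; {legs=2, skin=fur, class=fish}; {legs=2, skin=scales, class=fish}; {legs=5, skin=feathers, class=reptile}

Negative, Negative, Negative, Positive

The distinguishing property — skin is not smooth AND legs ≥ 4 — holds for all the 'Positive' cases and none of the 'Negative' cases.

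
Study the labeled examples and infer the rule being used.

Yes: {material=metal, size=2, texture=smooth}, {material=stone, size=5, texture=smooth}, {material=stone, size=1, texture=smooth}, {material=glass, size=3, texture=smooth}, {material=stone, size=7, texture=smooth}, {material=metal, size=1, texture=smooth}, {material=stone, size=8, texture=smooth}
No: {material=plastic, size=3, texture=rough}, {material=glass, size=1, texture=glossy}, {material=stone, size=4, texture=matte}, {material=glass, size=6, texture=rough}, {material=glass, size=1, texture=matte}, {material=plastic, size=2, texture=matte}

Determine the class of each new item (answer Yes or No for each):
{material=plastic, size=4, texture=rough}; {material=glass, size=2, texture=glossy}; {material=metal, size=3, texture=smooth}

The common property of the 'Yes' items is: texture is smooth. No 'No' item has it.
{material=plastic, size=4, texture=rough} — texture is rough, hence No.
{material=glass, size=2, texture=glossy} — texture is glossy, hence No.
{material=metal, size=3, texture=smooth} — texture is smooth, hence Yes.

No, No, Yes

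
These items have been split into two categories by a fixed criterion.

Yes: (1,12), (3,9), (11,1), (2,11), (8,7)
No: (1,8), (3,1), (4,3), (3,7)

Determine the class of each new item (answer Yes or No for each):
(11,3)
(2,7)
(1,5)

All 'Yes' examples share one property — sum ≥ 12 — and every 'No' example lacks it.

Yes, No, No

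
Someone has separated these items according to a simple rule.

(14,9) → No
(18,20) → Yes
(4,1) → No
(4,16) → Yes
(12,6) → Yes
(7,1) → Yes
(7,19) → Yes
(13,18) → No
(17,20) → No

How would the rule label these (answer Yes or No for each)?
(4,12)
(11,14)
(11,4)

Yes, No, No

The rule appears to be: sum is even.
Yes: (4,12), since 4+12 = 16. No: (11,14), since 11+14 = 25. No: (11,4), since 11+4 = 15.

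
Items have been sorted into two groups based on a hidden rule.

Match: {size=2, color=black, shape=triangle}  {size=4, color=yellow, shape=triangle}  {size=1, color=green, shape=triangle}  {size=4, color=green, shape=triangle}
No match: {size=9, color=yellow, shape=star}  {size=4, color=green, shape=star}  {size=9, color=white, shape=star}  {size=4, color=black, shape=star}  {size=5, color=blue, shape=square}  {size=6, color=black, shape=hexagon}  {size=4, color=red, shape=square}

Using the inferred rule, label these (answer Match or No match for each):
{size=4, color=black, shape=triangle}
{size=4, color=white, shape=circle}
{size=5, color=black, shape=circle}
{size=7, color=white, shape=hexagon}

Match, No match, No match, No match

All 'Match' examples share one property — shape is triangle — and every 'No match' example lacks it.
Match: {size=4, color=black, shape=triangle}, since shape is triangle. No match: {size=4, color=white, shape=circle}, since shape is circle. No match: {size=5, color=black, shape=circle}, since shape is circle. No match: {size=7, color=white, shape=hexagon}, since shape is hexagon.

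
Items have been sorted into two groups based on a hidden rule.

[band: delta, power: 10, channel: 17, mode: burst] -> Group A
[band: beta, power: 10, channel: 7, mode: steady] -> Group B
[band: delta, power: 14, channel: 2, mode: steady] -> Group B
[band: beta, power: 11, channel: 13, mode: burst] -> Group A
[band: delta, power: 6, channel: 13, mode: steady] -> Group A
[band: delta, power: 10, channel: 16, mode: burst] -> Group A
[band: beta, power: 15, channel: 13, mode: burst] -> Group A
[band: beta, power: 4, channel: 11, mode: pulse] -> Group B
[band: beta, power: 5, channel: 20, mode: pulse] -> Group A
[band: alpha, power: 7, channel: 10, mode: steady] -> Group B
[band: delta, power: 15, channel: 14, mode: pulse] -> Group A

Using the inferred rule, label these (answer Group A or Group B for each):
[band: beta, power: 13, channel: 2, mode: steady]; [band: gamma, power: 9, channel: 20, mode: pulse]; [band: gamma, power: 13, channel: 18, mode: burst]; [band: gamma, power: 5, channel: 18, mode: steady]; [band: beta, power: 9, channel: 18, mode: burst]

Group B, Group A, Group A, Group A, Group A

The pattern is that an item is 'Group A' exactly when: channel ≥ 13.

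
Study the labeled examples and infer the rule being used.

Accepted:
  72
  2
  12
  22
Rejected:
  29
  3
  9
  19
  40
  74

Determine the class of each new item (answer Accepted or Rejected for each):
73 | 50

The pattern is that an item is 'Accepted' exactly when: ends in digit 2.
73: last digit 3, doesn't match → Rejected. 50: last digit 0, doesn't match → Rejected.

Rejected, Rejected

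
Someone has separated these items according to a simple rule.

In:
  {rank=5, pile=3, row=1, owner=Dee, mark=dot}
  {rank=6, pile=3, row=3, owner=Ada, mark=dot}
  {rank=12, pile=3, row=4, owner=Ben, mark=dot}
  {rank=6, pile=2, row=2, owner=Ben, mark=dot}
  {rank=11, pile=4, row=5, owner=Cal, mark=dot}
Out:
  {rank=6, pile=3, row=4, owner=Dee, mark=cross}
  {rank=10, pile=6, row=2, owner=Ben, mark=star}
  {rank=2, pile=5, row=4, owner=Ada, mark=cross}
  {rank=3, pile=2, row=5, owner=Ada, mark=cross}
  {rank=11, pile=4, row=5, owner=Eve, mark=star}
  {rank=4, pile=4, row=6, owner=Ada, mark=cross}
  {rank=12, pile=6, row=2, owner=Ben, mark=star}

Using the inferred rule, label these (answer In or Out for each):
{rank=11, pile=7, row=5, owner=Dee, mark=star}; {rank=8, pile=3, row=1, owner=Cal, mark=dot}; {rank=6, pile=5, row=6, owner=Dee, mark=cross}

One predicate separates the groups cleanly: mark is dot.

Out, In, Out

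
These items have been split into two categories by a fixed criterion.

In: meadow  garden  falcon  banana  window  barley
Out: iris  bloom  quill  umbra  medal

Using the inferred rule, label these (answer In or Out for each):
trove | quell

'In' ⟺ length 6.

Out, Out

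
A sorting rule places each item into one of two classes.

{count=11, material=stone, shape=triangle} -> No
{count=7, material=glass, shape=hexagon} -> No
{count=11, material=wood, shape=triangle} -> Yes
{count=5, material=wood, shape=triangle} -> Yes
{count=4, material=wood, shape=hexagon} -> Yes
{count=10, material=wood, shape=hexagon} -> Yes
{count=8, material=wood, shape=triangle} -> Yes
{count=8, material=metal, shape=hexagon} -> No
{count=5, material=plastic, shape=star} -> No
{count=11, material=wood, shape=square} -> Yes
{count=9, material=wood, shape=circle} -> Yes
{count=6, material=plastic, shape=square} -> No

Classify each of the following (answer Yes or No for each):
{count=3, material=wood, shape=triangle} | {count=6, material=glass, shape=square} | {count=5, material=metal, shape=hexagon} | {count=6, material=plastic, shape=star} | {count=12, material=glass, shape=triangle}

Yes, No, No, No, No

The simplest hypothesis consistent with all the labels is: material is wood.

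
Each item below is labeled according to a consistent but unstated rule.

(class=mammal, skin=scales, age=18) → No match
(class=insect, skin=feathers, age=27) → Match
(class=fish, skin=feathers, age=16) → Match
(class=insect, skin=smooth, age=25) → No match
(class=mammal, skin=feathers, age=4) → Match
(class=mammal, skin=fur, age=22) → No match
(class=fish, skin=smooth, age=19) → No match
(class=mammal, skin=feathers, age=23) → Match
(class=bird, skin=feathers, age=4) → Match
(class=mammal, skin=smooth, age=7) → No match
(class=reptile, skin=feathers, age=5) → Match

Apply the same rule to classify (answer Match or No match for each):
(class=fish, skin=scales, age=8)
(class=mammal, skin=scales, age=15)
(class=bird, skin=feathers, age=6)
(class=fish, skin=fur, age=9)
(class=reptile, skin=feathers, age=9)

The classifier is using: skin is feathers.

No match, No match, Match, No match, Match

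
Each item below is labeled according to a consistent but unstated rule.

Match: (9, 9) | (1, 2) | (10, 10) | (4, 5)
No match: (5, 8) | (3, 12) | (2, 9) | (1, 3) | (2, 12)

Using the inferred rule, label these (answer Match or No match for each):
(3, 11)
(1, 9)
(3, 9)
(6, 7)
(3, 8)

No match, No match, No match, Match, No match

The simplest hypothesis consistent with all the labels is: |first − second| ≤ 1.
(3, 11): |3−11| = 8, fails this test → No match. (1, 9): |1−9| = 8, fails this test → No match. (3, 9): |3−9| = 6, fails this test → No match. (6, 7): |6−7| = 1, fits → Match. (3, 8): |3−8| = 5, fails this test → No match.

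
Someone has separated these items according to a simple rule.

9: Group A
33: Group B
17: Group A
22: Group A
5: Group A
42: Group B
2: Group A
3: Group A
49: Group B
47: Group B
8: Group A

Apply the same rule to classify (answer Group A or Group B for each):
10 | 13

A rule that fits every label: at most 22 — true of each 'Group A' example, false of each 'Group B' one.
10: Group A (10 ≤ 22). 13: Group A (13 ≤ 22).

Group A, Group A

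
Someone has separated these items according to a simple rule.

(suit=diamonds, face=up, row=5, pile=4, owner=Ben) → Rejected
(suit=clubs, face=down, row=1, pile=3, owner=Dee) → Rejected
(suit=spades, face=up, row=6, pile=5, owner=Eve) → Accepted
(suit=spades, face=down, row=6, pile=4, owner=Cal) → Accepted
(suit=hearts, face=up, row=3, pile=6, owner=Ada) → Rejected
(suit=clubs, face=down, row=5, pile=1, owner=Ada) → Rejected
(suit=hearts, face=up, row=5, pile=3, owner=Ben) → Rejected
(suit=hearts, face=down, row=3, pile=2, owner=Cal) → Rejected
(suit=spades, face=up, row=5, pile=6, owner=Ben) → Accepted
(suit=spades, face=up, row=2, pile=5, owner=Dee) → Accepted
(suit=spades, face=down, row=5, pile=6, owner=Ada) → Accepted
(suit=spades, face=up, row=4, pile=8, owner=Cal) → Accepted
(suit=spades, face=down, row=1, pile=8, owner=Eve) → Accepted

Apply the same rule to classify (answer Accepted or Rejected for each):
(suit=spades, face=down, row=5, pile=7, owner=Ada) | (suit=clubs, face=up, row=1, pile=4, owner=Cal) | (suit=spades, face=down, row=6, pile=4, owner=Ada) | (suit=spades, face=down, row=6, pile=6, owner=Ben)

Accepted, Rejected, Accepted, Accepted

One predicate separates the groups cleanly: suit is spades.
(suit=spades, face=down, row=5, pile=7, owner=Ada): Accepted (suit is spades). (suit=clubs, face=up, row=1, pile=4, owner=Cal): Rejected (suit is clubs). (suit=spades, face=down, row=6, pile=4, owner=Ada): Accepted (suit is spades). (suit=spades, face=down, row=6, pile=6, owner=Ben): Accepted (suit is spades).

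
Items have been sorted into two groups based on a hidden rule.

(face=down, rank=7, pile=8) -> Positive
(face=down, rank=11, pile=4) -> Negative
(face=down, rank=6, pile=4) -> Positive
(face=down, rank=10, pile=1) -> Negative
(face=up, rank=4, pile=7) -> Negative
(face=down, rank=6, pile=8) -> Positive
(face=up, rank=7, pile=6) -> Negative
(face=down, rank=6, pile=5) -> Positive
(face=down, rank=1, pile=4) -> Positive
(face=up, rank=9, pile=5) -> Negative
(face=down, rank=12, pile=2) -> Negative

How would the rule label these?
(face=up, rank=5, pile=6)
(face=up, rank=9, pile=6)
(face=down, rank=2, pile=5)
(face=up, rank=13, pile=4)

Negative, Negative, Positive, Negative

The classifier is using: face is down AND rank ≤ 7.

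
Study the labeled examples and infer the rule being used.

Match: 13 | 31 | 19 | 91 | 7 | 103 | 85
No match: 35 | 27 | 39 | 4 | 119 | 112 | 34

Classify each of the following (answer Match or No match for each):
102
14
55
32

No match, No match, Match, No match

One predicate separates the groups cleanly: ≡ 1 (mod 6).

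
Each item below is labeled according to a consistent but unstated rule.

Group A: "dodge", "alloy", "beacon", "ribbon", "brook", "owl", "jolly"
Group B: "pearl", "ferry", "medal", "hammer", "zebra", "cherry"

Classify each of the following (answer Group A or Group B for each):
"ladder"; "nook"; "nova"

The pattern is that an item is 'Group A' exactly when: contains 'o'.
"ladder" — no 'o', hence Group B. "nook" — has 'o', hence Group A. "nova" — has 'o', hence Group A.

Group B, Group A, Group A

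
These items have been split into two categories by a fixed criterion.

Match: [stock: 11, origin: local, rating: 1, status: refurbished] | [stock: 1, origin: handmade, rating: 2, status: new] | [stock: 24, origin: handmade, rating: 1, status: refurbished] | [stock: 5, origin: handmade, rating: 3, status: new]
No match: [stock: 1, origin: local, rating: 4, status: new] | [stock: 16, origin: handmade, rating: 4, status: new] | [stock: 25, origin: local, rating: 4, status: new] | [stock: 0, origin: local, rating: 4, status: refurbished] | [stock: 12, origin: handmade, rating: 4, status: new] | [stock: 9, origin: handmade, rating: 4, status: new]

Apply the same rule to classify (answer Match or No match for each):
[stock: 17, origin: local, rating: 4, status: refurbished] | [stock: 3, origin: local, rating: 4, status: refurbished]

One predicate separates the groups cleanly: rating ≤ 3.
[stock: 17, origin: local, rating: 4, status: refurbished] — rating = 4, hence No match.
[stock: 3, origin: local, rating: 4, status: refurbished] — rating = 4, hence No match.

No match, No match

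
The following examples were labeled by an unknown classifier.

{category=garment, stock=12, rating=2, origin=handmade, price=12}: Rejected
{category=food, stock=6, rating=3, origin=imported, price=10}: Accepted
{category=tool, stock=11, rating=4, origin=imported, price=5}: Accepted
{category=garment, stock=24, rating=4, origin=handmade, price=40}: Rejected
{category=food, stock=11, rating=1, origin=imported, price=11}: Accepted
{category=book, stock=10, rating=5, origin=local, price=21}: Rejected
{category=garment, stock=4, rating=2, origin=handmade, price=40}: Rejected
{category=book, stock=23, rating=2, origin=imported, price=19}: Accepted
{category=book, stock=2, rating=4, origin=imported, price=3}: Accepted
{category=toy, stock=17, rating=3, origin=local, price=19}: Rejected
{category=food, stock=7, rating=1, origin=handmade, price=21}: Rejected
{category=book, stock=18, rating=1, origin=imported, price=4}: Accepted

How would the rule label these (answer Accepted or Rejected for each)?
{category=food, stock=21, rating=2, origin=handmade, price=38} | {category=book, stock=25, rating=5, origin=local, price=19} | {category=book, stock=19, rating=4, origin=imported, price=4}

Rejected, Rejected, Accepted

The classifier is using: origin is imported.
Rejected: {category=food, stock=21, rating=2, origin=handmade, price=38}, since origin is handmade. Rejected: {category=book, stock=25, rating=5, origin=local, price=19}, since origin is local. Accepted: {category=book, stock=19, rating=4, origin=imported, price=4}, since origin is imported.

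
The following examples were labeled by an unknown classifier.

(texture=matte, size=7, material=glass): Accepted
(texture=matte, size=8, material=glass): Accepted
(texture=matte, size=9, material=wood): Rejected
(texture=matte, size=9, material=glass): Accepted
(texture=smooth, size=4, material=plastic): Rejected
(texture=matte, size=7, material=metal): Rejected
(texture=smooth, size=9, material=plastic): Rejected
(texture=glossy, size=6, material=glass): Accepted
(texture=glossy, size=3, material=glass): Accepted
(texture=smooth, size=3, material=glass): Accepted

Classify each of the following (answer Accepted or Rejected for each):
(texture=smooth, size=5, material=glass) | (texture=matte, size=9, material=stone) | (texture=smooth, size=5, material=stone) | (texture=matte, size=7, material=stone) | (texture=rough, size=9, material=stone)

Looking at the examples, the only property every 'Accepted' case has and every 'Rejected' case lacks is: material is glass.
(texture=smooth, size=5, material=glass) → material is glass → Accepted. (texture=matte, size=9, material=stone) → material is stone → Rejected. (texture=smooth, size=5, material=stone) → material is stone → Rejected. (texture=matte, size=7, material=stone) → material is stone → Rejected. (texture=rough, size=9, material=stone) → material is stone → Rejected.

Accepted, Rejected, Rejected, Rejected, Rejected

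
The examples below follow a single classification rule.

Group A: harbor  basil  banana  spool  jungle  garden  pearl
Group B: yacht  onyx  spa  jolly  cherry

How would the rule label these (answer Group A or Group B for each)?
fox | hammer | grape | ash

The rule appears to be: has ≥ 2 vowels.
fox → 1 vowel → Group B.
hammer → 2 vowels → Group A.
grape → 2 vowels → Group A.
ash → 1 vowel → Group B.

Group B, Group A, Group A, Group B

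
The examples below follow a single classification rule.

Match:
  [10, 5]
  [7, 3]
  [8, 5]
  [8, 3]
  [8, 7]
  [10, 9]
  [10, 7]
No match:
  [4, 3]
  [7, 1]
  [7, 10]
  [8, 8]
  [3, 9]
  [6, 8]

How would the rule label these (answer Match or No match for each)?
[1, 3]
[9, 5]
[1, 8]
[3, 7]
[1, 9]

The simplest hypothesis consistent with all the labels is: first > second AND sum ≥ 10.
No match: [1, 3], since 1 < 3, 1+3 = 4. Match: [9, 5], since 9 > 5, 9+5 = 14. No match: [1, 8], since 1 < 8, 1+8 = 9. No match: [3, 7], since 3 < 7, 3+7 = 10. No match: [1, 9], since 1 < 9, 1+9 = 10.

No match, Match, No match, No match, No match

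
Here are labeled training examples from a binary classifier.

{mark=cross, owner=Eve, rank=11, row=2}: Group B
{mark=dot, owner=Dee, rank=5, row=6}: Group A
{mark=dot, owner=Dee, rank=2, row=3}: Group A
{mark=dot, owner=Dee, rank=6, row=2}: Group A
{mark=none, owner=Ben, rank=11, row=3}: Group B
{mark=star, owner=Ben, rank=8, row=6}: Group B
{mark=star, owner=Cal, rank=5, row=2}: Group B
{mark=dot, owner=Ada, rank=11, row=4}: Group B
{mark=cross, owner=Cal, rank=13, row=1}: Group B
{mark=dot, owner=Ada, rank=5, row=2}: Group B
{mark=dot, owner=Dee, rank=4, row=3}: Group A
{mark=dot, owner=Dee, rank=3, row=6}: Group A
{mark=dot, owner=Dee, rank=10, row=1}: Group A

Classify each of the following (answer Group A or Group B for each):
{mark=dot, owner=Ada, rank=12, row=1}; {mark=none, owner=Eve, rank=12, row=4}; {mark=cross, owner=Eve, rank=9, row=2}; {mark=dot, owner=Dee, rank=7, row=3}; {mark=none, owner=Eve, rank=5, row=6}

Group B, Group B, Group B, Group A, Group B

A rule that fits every label: owner is Dee — true of each 'Group A' example, false of each 'Group B' one.
{mark=dot, owner=Ada, rank=12, row=1} → owner is Ada → Group B. {mark=none, owner=Eve, rank=12, row=4} → owner is Eve → Group B. {mark=cross, owner=Eve, rank=9, row=2} → owner is Eve → Group B. {mark=dot, owner=Dee, rank=7, row=3} → owner is Dee → Group A. {mark=none, owner=Eve, rank=5, row=6} → owner is Eve → Group B.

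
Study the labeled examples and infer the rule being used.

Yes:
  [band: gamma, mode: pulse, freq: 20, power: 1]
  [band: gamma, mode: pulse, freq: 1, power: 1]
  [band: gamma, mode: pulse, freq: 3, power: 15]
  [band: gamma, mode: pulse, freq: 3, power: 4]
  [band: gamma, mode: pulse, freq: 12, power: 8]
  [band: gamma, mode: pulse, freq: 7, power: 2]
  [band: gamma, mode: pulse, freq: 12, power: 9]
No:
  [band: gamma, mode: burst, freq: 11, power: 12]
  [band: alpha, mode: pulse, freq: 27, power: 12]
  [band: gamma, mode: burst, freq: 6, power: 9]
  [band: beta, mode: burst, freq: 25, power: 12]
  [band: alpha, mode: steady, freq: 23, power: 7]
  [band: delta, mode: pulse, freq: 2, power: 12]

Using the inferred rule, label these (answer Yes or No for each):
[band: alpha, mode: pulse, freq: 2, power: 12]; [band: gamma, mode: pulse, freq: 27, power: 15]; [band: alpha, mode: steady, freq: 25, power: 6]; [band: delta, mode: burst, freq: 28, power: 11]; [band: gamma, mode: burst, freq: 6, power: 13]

No, Yes, No, No, No

The classifier is using: band is gamma AND mode is pulse.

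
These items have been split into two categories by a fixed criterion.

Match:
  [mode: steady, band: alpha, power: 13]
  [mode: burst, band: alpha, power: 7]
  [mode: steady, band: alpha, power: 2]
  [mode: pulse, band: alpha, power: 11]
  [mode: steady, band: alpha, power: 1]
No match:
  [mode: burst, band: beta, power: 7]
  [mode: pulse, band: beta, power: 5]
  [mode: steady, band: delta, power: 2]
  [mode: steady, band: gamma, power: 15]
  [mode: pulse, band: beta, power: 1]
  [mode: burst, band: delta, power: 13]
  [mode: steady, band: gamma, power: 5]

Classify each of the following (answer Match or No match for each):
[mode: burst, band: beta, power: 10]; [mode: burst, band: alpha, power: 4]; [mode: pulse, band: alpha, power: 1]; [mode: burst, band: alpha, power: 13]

The common property of the 'Match' items is: band is alpha. No 'No match' item has it.
[mode: burst, band: beta, power: 10] → band is beta → No match. [mode: burst, band: alpha, power: 4] → band is alpha → Match. [mode: pulse, band: alpha, power: 1] → band is alpha → Match. [mode: burst, band: alpha, power: 13] → band is alpha → Match.

No match, Match, Match, Match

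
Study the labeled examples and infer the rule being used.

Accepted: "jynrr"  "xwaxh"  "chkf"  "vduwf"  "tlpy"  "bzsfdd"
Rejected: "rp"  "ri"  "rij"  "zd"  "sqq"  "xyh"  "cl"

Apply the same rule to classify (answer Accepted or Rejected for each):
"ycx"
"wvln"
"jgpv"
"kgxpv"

Rule: length ≥ 4. This holds for each 'Accepted' example and fails for each 'Rejected' one.
"ycx": Rejected (length 3).
"wvln": Accepted (length 4).
"jgpv": Accepted (length 4).
"kgxpv": Accepted (length 5).

Rejected, Accepted, Accepted, Accepted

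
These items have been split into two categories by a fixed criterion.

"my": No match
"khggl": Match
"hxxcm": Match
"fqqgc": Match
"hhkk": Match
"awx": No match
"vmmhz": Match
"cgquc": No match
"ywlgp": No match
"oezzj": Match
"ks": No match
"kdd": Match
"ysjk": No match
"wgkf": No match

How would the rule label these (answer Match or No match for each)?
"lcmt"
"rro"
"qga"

No match, Match, No match

The classifier is using: has a double letter.
"lcmt": no doubled letter, doesn't match → No match.
"rro": 'rr' doubled, qualifies → Match.
"qga": no doubled letter, doesn't match → No match.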